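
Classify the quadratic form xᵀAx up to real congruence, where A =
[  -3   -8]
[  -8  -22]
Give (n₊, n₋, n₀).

step 0: pivot -3 → sign −
step 1: pivot -2/3 → sign −
signature = (0, 2, 0)

Answer: (0, 2, 0)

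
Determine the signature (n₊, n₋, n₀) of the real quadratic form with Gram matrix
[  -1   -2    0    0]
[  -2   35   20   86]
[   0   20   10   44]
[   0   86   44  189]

step 0: pivot -1 → sign −
step 1: pivot 39 → sign +
step 2: pivot -10/39 → sign −
step 3: pivot -3/5 → sign −
signature = (1, 3, 0)

Answer: (1, 3, 0)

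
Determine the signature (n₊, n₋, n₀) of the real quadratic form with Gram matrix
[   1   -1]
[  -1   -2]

step 0: pivot 1 → sign +
step 1: pivot -3 → sign −
signature = (1, 1, 0)

Answer: (1, 1, 0)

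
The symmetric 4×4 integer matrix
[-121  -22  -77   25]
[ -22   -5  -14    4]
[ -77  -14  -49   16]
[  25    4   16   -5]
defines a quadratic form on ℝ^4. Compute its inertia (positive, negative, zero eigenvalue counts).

step 0: pivot -121 → sign −
step 1: pivot -1 → sign −
step 2: pivot 56/121 → sign +
step 3: pivot -1/56 → sign −
signature = (1, 3, 0)

Answer: (1, 3, 0)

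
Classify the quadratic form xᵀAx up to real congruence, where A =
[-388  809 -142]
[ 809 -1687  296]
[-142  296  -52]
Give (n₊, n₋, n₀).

step 0: pivot -388 → sign −
step 1: pivot -75/388 → sign −
step 2: row/col 2 already zero → sign 0
signature = (0, 2, 1)

Answer: (0, 2, 1)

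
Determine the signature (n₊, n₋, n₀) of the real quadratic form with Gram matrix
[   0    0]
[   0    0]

step 0: row/col 0 already zero → sign 0
step 1: row/col 1 already zero → sign 0
signature = (0, 0, 2)

Answer: (0, 0, 2)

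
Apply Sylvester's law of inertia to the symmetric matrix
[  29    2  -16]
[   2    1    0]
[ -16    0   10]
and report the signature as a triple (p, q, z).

step 0: pivot 29 → sign +
step 1: pivot 25/29 → sign +
step 2: pivot -6/25 → sign −
signature = (2, 1, 0)

Answer: (2, 1, 0)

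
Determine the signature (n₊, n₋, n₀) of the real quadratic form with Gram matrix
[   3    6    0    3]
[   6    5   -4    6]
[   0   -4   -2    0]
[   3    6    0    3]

Answer: (2, 1, 1)

Derivation:
step 0: pivot 3 → sign +
step 1: pivot -7 → sign −
step 2: pivot 2/7 → sign +
step 3: row/col 3 already zero → sign 0
signature = (2, 1, 1)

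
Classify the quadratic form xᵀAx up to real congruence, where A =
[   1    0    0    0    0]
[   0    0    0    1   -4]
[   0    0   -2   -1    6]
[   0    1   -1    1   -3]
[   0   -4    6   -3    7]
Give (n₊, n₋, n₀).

step 0: pivot 1 → sign +
step 1: pivot -2 → sign −
step 2: pivot 3/2 → sign +
step 3: pivot -2/3 → sign −
step 4: pivot 1 → sign +
signature = (3, 2, 0)

Answer: (3, 2, 0)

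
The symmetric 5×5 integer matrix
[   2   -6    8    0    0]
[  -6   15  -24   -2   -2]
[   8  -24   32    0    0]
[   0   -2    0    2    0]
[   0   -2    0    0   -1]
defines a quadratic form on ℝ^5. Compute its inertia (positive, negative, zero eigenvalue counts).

Answer: (2, 2, 1)

Derivation:
step 0: pivot 2 → sign +
step 1: pivot -3 → sign −
step 2: pivot 10/3 → sign +
step 3: pivot -1/5 → sign −
step 4: row/col 4 already zero → sign 0
signature = (2, 2, 1)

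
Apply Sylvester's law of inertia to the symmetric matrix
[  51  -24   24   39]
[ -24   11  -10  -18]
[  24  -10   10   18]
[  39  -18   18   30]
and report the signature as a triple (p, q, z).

step 0: pivot 51 → sign +
step 1: pivot -5/17 → sign −
step 2: pivot 22/5 → sign +
step 3: pivot 3/11 → sign +
signature = (3, 1, 0)

Answer: (3, 1, 0)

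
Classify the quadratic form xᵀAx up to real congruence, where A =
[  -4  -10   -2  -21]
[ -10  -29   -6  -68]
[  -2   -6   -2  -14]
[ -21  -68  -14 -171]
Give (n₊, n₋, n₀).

Answer: (0, 4, 0)

Derivation:
step 0: pivot -4 → sign −
step 1: pivot -4 → sign −
step 2: pivot -3/4 → sign −
step 3: pivot -1/2 → sign −
signature = (0, 4, 0)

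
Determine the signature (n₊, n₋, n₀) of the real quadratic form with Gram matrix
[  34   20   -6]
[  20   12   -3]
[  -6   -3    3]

step 0: pivot 34 → sign +
step 1: pivot 4/17 → sign +
step 2: pivot 3/4 → sign +
signature = (3, 0, 0)

Answer: (3, 0, 0)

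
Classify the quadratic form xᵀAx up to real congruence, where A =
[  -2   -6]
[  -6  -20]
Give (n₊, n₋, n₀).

Answer: (0, 2, 0)

Derivation:
step 0: pivot -2 → sign −
step 1: pivot -2 → sign −
signature = (0, 2, 0)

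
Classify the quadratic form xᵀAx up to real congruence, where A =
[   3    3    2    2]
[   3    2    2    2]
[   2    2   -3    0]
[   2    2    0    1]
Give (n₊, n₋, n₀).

step 0: pivot 3 → sign +
step 1: pivot -1 → sign −
step 2: pivot -13/3 → sign −
step 3: pivot 1/13 → sign +
signature = (2, 2, 0)

Answer: (2, 2, 0)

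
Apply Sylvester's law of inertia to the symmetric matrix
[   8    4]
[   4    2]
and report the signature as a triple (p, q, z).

step 0: pivot 8 → sign +
step 1: row/col 1 already zero → sign 0
signature = (1, 0, 1)

Answer: (1, 0, 1)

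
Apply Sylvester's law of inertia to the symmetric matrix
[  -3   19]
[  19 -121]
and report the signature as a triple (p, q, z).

step 0: pivot -3 → sign −
step 1: pivot -2/3 → sign −
signature = (0, 2, 0)

Answer: (0, 2, 0)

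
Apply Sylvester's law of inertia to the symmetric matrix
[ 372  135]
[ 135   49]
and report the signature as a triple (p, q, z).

Answer: (2, 0, 0)

Derivation:
step 0: pivot 372 → sign +
step 1: pivot 1/124 → sign +
signature = (2, 0, 0)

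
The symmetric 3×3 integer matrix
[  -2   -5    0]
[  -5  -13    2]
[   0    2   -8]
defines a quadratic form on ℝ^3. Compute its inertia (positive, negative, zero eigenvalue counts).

Answer: (0, 2, 1)

Derivation:
step 0: pivot -2 → sign −
step 1: pivot -1/2 → sign −
step 2: row/col 2 already zero → sign 0
signature = (0, 2, 1)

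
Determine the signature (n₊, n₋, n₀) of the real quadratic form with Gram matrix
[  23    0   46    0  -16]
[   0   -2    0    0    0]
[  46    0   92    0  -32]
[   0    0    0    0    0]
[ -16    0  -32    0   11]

step 0: pivot 23 → sign +
step 1: pivot -2 → sign −
step 2: pivot -3/23 → sign −
step 3: row/col 3 already zero → sign 0
step 4: row/col 4 already zero → sign 0
signature = (1, 2, 2)

Answer: (1, 2, 2)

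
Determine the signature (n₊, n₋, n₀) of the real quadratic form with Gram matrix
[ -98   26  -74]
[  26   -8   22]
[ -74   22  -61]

Answer: (0, 3, 0)

Derivation:
step 0: pivot -98 → sign −
step 1: pivot -54/49 → sign −
step 2: pivot -1/27 → sign −
signature = (0, 3, 0)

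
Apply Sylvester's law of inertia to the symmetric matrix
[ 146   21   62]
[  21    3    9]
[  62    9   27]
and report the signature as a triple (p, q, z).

Answer: (2, 1, 0)

Derivation:
step 0: pivot 146 → sign +
step 1: pivot -3/146 → sign −
step 2: pivot 1 → sign +
signature = (2, 1, 0)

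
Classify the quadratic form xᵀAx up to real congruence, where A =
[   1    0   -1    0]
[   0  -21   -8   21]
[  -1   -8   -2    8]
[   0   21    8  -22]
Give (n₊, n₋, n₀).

step 0: pivot 1 → sign +
step 1: pivot -21 → sign −
step 2: pivot 1/21 → sign +
step 3: pivot -1 → sign −
signature = (2, 2, 0)

Answer: (2, 2, 0)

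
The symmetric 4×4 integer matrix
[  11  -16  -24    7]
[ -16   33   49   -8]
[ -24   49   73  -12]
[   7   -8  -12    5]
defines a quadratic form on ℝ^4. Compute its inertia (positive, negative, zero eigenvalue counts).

Answer: (3, 0, 1)

Derivation:
step 0: pivot 11 → sign +
step 1: pivot 107/11 → sign +
step 2: pivot 24/107 → sign +
step 3: row/col 3 already zero → sign 0
signature = (3, 0, 1)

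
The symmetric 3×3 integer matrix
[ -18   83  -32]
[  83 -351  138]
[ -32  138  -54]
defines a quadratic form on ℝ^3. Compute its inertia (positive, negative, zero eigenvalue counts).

Answer: (2, 1, 0)

Derivation:
step 0: pivot -18 → sign −
step 1: pivot 571/18 → sign +
step 2: pivot 6/571 → sign +
signature = (2, 1, 0)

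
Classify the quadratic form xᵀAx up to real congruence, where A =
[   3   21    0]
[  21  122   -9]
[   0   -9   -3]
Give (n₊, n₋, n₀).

step 0: pivot 3 → sign +
step 1: pivot -25 → sign −
step 2: pivot 6/25 → sign +
signature = (2, 1, 0)

Answer: (2, 1, 0)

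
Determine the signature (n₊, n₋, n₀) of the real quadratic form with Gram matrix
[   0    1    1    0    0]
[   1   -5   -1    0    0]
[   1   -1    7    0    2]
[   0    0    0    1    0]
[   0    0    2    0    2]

Answer: (4, 1, 0)

Derivation:
step 0: pivot -5 → sign −
step 1: pivot 1/5 → sign +
step 2: pivot 4 → sign +
step 3: pivot 1 → sign +
step 4: pivot 1 → sign +
signature = (4, 1, 0)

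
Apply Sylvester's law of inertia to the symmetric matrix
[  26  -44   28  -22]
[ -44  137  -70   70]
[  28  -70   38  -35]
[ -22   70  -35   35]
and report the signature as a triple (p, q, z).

Answer: (3, 1, 0)

Derivation:
step 0: pivot 26 → sign +
step 1: pivot 813/13 → sign +
step 2: pivot -90/271 → sign −
step 3: pivot 1/10 → sign +
signature = (3, 1, 0)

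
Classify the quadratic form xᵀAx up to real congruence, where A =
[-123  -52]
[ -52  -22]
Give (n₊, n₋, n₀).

step 0: pivot -123 → sign −
step 1: pivot -2/123 → sign −
signature = (0, 2, 0)

Answer: (0, 2, 0)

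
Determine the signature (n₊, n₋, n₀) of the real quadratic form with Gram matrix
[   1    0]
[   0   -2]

step 0: pivot 1 → sign +
step 1: pivot -2 → sign −
signature = (1, 1, 0)

Answer: (1, 1, 0)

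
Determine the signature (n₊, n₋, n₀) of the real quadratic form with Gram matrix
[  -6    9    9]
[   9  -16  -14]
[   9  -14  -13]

Answer: (1, 2, 0)

Derivation:
step 0: pivot -6 → sign −
step 1: pivot -5/2 → sign −
step 2: pivot 3/5 → sign +
signature = (1, 2, 0)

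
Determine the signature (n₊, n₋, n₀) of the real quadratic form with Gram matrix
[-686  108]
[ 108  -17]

Answer: (1, 1, 0)

Derivation:
step 0: pivot -686 → sign −
step 1: pivot 1/343 → sign +
signature = (1, 1, 0)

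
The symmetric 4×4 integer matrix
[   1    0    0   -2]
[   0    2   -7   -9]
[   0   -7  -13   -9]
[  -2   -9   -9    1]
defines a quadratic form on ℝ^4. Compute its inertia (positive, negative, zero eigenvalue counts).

Answer: (3, 1, 0)

Derivation:
step 0: pivot 1 → sign +
step 1: pivot 2 → sign +
step 2: pivot -75/2 → sign −
step 3: pivot 6/25 → sign +
signature = (3, 1, 0)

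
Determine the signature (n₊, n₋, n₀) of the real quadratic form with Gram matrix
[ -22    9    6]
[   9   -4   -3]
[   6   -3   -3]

Answer: (0, 3, 0)

Derivation:
step 0: pivot -22 → sign −
step 1: pivot -7/22 → sign −
step 2: pivot -3/7 → sign −
signature = (0, 3, 0)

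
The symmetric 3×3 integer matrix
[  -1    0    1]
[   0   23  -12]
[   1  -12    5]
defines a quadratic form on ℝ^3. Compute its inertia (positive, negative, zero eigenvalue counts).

step 0: pivot -1 → sign −
step 1: pivot 23 → sign +
step 2: pivot -6/23 → sign −
signature = (1, 2, 0)

Answer: (1, 2, 0)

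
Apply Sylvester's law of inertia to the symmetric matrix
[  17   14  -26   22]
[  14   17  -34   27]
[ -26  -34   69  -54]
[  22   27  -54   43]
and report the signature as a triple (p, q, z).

Answer: (4, 0, 0)

Derivation:
step 0: pivot 17 → sign +
step 1: pivot 93/17 → sign +
step 2: pivot 25/93 → sign +
step 3: pivot 2/25 → sign +
signature = (4, 0, 0)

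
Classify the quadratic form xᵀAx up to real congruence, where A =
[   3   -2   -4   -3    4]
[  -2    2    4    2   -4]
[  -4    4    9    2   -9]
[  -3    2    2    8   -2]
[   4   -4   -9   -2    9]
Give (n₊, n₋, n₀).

step 0: pivot 3 → sign +
step 1: pivot 2/3 → sign +
step 2: pivot 1 → sign +
step 3: pivot 1 → sign +
step 4: row/col 4 already zero → sign 0
signature = (4, 0, 1)

Answer: (4, 0, 1)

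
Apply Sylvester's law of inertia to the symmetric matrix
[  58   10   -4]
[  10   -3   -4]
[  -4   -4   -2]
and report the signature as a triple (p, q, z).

Answer: (2, 1, 0)

Derivation:
step 0: pivot 58 → sign +
step 1: pivot -137/29 → sign −
step 2: pivot 6/137 → sign +
signature = (2, 1, 0)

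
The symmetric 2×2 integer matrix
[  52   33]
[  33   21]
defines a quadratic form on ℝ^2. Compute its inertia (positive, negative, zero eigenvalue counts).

Answer: (2, 0, 0)

Derivation:
step 0: pivot 52 → sign +
step 1: pivot 3/52 → sign +
signature = (2, 0, 0)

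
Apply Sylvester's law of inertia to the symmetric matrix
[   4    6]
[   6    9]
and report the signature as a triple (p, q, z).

step 0: pivot 4 → sign +
step 1: row/col 1 already zero → sign 0
signature = (1, 0, 1)

Answer: (1, 0, 1)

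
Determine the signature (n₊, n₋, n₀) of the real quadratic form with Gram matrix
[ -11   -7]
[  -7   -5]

step 0: pivot -11 → sign −
step 1: pivot -6/11 → sign −
signature = (0, 2, 0)

Answer: (0, 2, 0)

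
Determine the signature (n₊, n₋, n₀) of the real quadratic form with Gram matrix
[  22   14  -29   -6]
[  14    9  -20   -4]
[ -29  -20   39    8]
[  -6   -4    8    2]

step 0: pivot 22 → sign +
step 1: pivot 1/11 → sign +
step 2: pivot -51/2 → sign −
step 3: pivot 6/17 → sign +
signature = (3, 1, 0)

Answer: (3, 1, 0)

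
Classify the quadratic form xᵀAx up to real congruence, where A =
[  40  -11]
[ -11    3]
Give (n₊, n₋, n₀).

step 0: pivot 40 → sign +
step 1: pivot -1/40 → sign −
signature = (1, 1, 0)

Answer: (1, 1, 0)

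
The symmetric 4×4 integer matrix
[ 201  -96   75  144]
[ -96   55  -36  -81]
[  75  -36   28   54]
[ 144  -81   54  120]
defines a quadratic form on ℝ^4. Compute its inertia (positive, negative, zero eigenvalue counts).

Answer: (4, 0, 0)

Derivation:
step 0: pivot 201 → sign +
step 1: pivot 613/67 → sign +
step 2: pivot 7/613 → sign +
step 3: pivot 3/7 → sign +
signature = (4, 0, 0)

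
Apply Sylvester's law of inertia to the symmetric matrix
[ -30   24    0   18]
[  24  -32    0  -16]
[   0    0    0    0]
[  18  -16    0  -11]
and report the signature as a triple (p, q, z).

Answer: (0, 2, 2)

Derivation:
step 0: pivot -30 → sign −
step 1: pivot -64/5 → sign −
step 2: row/col 2 already zero → sign 0
step 3: row/col 3 already zero → sign 0
signature = (0, 2, 2)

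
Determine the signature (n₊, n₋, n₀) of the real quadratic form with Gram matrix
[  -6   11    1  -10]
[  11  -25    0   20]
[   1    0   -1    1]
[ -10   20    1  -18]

step 0: pivot -6 → sign −
step 1: pivot -29/6 → sign −
step 2: pivot -4/29 → sign −
step 3: pivot -3/4 → sign −
signature = (0, 4, 0)

Answer: (0, 4, 0)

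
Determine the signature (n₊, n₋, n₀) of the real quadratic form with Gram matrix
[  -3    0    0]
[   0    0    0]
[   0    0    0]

Answer: (0, 1, 2)

Derivation:
step 0: pivot -3 → sign −
step 1: row/col 1 already zero → sign 0
step 2: row/col 2 already zero → sign 0
signature = (0, 1, 2)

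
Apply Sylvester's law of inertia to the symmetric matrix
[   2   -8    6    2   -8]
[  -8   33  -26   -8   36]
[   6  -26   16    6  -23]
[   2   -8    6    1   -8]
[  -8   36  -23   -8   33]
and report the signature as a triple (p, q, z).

step 0: pivot 2 → sign +
step 1: pivot 1 → sign +
step 2: pivot -6 → sign −
step 3: pivot -1 → sign −
step 4: pivot -3/2 → sign −
signature = (2, 3, 0)

Answer: (2, 3, 0)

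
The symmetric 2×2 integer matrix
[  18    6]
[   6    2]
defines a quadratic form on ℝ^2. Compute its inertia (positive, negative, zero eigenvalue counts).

step 0: pivot 18 → sign +
step 1: row/col 1 already zero → sign 0
signature = (1, 0, 1)

Answer: (1, 0, 1)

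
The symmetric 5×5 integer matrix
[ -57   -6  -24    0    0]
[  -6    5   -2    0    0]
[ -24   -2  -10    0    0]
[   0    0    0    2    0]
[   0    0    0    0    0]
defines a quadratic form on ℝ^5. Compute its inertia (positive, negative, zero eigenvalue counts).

Answer: (3, 1, 1)

Derivation:
step 0: pivot -57 → sign −
step 1: pivot 107/19 → sign +
step 2: pivot 6/107 → sign +
step 3: pivot 2 → sign +
step 4: row/col 4 already zero → sign 0
signature = (3, 1, 1)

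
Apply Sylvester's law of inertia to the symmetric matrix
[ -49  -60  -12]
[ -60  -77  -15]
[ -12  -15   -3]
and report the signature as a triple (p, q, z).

Answer: (0, 3, 0)

Derivation:
step 0: pivot -49 → sign −
step 1: pivot -173/49 → sign −
step 2: pivot -6/173 → sign −
signature = (0, 3, 0)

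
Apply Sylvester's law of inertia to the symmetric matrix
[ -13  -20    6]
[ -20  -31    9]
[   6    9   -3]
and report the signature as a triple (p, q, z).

Answer: (0, 2, 1)

Derivation:
step 0: pivot -13 → sign −
step 1: pivot -3/13 → sign −
step 2: row/col 2 already zero → sign 0
signature = (0, 2, 1)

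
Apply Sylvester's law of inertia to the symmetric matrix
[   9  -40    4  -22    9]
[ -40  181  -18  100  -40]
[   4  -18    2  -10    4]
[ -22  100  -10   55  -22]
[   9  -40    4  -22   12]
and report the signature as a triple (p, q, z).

Answer: (4, 1, 0)

Derivation:
step 0: pivot 9 → sign +
step 1: pivot 29/9 → sign +
step 2: pivot 6/29 → sign +
step 3: pivot -1/3 → sign −
step 4: pivot 3 → sign +
signature = (4, 1, 0)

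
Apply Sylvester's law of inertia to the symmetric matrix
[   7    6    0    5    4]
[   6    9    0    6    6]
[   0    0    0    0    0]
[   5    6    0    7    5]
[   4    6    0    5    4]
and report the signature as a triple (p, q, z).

step 0: pivot 7 → sign +
step 1: pivot 27/7 → sign +
step 2: pivot 8/3 → sign +
step 3: pivot -3/8 → sign −
step 4: row/col 4 already zero → sign 0
signature = (3, 1, 1)

Answer: (3, 1, 1)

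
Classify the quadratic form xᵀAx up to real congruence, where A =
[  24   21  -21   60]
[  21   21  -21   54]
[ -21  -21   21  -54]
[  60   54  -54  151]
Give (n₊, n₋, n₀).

Answer: (3, 0, 1)

Derivation:
step 0: pivot 24 → sign +
step 1: pivot 21/8 → sign +
step 2: pivot 1/7 → sign +
step 3: row/col 3 already zero → sign 0
signature = (3, 0, 1)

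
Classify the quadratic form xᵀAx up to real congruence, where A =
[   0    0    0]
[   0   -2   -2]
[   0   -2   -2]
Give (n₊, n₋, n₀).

Answer: (0, 1, 2)

Derivation:
step 0: pivot -2 → sign −
step 1: row/col 1 already zero → sign 0
step 2: row/col 2 already zero → sign 0
signature = (0, 1, 2)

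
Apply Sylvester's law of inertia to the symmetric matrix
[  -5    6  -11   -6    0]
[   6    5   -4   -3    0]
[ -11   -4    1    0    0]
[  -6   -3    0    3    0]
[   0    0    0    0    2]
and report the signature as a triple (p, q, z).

step 0: pivot -5 → sign −
step 1: pivot 61/5 → sign +
step 2: pivot 58/61 → sign +
step 3: pivot 6/29 → sign +
step 4: pivot 2 → sign +
signature = (4, 1, 0)

Answer: (4, 1, 0)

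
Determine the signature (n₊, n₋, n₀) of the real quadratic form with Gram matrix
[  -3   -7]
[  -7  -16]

step 0: pivot -3 → sign −
step 1: pivot 1/3 → sign +
signature = (1, 1, 0)

Answer: (1, 1, 0)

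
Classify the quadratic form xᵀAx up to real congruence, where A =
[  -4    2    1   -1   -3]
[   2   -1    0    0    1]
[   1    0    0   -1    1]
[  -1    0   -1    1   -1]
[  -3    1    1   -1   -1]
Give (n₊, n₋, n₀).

step 0: pivot -4 → sign −
step 1: pivot 1/4 → sign +
step 2: pivot -1 → sign −
step 3: pivot -1 → sign −
step 4: pivot 3 → sign +
signature = (2, 3, 0)

Answer: (2, 3, 0)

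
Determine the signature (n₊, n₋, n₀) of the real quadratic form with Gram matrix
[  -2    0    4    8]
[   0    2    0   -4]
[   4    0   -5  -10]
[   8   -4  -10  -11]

step 0: pivot -2 → sign −
step 1: pivot 2 → sign +
step 2: pivot 3 → sign +
step 3: pivot 1 → sign +
signature = (3, 1, 0)

Answer: (3, 1, 0)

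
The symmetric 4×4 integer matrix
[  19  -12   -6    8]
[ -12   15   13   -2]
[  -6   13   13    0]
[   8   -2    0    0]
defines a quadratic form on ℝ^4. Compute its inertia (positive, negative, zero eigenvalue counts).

step 0: pivot 19 → sign +
step 1: pivot 141/19 → sign +
step 2: pivot -46/141 → sign −
step 3: pivot 6/23 → sign +
signature = (3, 1, 0)

Answer: (3, 1, 0)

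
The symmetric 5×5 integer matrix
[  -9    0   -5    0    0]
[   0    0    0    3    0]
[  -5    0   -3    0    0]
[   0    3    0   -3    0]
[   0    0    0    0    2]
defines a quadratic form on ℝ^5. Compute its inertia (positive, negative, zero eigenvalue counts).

step 0: pivot -9 → sign −
step 1: pivot -2/9 → sign −
step 2: pivot -3 → sign −
step 3: pivot 3 → sign +
step 4: pivot 2 → sign +
signature = (2, 3, 0)

Answer: (2, 3, 0)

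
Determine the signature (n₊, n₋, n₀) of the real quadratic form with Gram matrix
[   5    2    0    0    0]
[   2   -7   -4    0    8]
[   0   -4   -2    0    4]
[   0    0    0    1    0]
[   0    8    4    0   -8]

step 0: pivot 5 → sign +
step 1: pivot -39/5 → sign −
step 2: pivot 2/39 → sign +
step 3: pivot 1 → sign +
step 4: row/col 4 already zero → sign 0
signature = (3, 1, 1)

Answer: (3, 1, 1)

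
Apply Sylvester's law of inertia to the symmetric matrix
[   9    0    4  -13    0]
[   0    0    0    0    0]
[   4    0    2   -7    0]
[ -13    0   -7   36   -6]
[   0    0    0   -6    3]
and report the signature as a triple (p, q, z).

Answer: (3, 1, 1)

Derivation:
step 0: pivot 9 → sign +
step 1: pivot 2/9 → sign +
step 2: pivot 21/2 → sign +
step 3: pivot -3/7 → sign −
step 4: row/col 4 already zero → sign 0
signature = (3, 1, 1)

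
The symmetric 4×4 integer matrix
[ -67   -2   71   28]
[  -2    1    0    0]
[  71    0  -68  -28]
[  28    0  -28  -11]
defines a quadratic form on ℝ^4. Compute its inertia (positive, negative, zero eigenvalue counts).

step 0: pivot -67 → sign −
step 1: pivot 71/67 → sign +
step 2: pivot 3 → sign +
step 3: pivot 3/71 → sign +
signature = (3, 1, 0)

Answer: (3, 1, 0)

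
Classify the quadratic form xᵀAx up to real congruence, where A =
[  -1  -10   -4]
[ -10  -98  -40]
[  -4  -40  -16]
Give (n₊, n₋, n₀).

step 0: pivot -1 → sign −
step 1: pivot 2 → sign +
step 2: row/col 2 already zero → sign 0
signature = (1, 1, 1)

Answer: (1, 1, 1)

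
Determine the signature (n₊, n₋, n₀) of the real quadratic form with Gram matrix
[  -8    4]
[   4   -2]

step 0: pivot -8 → sign −
step 1: row/col 1 already zero → sign 0
signature = (0, 1, 1)

Answer: (0, 1, 1)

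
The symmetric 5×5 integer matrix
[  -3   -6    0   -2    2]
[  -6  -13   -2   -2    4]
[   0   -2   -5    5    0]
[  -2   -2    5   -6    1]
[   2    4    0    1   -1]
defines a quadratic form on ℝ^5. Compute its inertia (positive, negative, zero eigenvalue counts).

Answer: (1, 3, 1)

Derivation:
step 0: pivot -3 → sign −
step 1: pivot -1 → sign −
step 2: pivot -1 → sign −
step 3: pivot 1/3 → sign +
step 4: row/col 4 already zero → sign 0
signature = (1, 3, 1)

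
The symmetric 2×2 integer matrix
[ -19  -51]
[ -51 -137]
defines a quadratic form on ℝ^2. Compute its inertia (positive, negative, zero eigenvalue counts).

step 0: pivot -19 → sign −
step 1: pivot -2/19 → sign −
signature = (0, 2, 0)

Answer: (0, 2, 0)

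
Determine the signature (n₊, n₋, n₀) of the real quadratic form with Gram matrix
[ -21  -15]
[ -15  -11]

Answer: (0, 2, 0)

Derivation:
step 0: pivot -21 → sign −
step 1: pivot -2/7 → sign −
signature = (0, 2, 0)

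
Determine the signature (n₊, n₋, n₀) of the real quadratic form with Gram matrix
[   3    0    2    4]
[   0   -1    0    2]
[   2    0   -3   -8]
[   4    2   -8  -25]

Answer: (1, 3, 0)

Derivation:
step 0: pivot 3 → sign +
step 1: pivot -1 → sign −
step 2: pivot -13/3 → sign −
step 3: pivot -1/13 → sign −
signature = (1, 3, 0)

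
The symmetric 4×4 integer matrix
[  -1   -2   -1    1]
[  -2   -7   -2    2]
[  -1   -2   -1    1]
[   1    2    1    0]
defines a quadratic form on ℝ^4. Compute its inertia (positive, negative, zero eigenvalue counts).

Answer: (1, 2, 1)

Derivation:
step 0: pivot -1 → sign −
step 1: pivot -3 → sign −
step 2: pivot 1 → sign +
step 3: row/col 3 already zero → sign 0
signature = (1, 2, 1)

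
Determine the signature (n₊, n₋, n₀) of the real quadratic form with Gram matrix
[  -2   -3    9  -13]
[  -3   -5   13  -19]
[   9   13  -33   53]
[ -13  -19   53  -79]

step 0: pivot -2 → sign −
step 1: pivot -1/2 → sign −
step 2: pivot 8 → sign +
step 3: pivot 3/2 → sign +
signature = (2, 2, 0)

Answer: (2, 2, 0)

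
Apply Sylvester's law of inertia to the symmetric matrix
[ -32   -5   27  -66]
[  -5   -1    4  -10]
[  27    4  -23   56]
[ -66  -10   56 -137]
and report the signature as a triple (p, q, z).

step 0: pivot -32 → sign −
step 1: pivot -7/32 → sign −
step 2: pivot -3/7 → sign −
step 3: row/col 3 already zero → sign 0
signature = (0, 3, 1)

Answer: (0, 3, 1)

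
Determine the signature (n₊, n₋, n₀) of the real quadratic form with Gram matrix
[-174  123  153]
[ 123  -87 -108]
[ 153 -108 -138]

step 0: pivot -174 → sign −
step 1: pivot -3/58 → sign −
step 2: pivot -3 → sign −
signature = (0, 3, 0)

Answer: (0, 3, 0)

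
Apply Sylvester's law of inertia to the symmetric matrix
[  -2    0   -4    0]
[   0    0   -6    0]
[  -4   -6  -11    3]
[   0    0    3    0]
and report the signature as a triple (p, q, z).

step 0: pivot -2 → sign −
step 1: pivot -3 → sign −
step 2: pivot 12 → sign +
step 3: row/col 3 already zero → sign 0
signature = (1, 2, 1)

Answer: (1, 2, 1)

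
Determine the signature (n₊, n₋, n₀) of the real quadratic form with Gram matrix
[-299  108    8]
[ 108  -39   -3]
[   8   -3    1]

Answer: (1, 1, 1)

Derivation:
step 0: pivot -299 → sign −
step 1: pivot 3/299 → sign +
step 2: row/col 2 already zero → sign 0
signature = (1, 1, 1)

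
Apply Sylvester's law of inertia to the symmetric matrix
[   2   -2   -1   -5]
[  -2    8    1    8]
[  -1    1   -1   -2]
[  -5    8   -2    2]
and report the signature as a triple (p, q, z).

step 0: pivot 2 → sign +
step 1: pivot 6 → sign +
step 2: pivot -3/2 → sign −
step 3: pivot 3/2 → sign +
signature = (3, 1, 0)

Answer: (3, 1, 0)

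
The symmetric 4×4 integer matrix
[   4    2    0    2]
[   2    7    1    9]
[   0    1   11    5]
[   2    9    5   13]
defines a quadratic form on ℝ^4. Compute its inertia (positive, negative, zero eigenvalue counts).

Answer: (4, 0, 0)

Derivation:
step 0: pivot 4 → sign +
step 1: pivot 6 → sign +
step 2: pivot 65/6 → sign +
step 3: pivot 6/65 → sign +
signature = (4, 0, 0)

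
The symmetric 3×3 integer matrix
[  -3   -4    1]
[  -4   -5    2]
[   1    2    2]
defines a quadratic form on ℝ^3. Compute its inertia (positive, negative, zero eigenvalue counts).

Answer: (2, 1, 0)

Derivation:
step 0: pivot -3 → sign −
step 1: pivot 1/3 → sign +
step 2: pivot 1 → sign +
signature = (2, 1, 0)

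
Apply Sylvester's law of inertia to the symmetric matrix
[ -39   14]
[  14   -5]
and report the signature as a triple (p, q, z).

step 0: pivot -39 → sign −
step 1: pivot 1/39 → sign +
signature = (1, 1, 0)

Answer: (1, 1, 0)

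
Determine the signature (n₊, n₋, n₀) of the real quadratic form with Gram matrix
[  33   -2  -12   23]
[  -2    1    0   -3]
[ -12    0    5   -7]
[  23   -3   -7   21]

Answer: (4, 0, 0)

Derivation:
step 0: pivot 33 → sign +
step 1: pivot 29/33 → sign +
step 2: pivot 1/29 → sign +
step 3: pivot 2 → sign +
signature = (4, 0, 0)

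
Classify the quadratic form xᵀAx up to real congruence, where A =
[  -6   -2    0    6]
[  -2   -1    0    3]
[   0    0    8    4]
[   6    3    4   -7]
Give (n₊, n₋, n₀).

Answer: (1, 2, 1)

Derivation:
step 0: pivot -6 → sign −
step 1: pivot -1/3 → sign −
step 2: pivot 8 → sign +
step 3: row/col 3 already zero → sign 0
signature = (1, 2, 1)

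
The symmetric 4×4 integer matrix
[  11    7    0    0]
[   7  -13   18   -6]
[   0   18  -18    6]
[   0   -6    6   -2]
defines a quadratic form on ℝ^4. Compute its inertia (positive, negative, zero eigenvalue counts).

Answer: (2, 1, 1)

Derivation:
step 0: pivot 11 → sign +
step 1: pivot -192/11 → sign −
step 2: pivot 9/16 → sign +
step 3: row/col 3 already zero → sign 0
signature = (2, 1, 1)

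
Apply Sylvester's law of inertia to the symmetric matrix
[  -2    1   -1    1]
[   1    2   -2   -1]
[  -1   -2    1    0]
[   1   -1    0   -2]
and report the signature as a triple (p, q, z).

Answer: (1, 3, 0)

Derivation:
step 0: pivot -2 → sign −
step 1: pivot 5/2 → sign +
step 2: pivot -1 → sign −
step 3: pivot -3/5 → sign −
signature = (1, 3, 0)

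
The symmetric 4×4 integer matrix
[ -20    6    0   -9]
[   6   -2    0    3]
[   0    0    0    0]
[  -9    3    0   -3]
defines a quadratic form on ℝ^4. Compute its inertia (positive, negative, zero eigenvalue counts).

Answer: (1, 2, 1)

Derivation:
step 0: pivot -20 → sign −
step 1: pivot -1/5 → sign −
step 2: pivot 3/2 → sign +
step 3: row/col 3 already zero → sign 0
signature = (1, 2, 1)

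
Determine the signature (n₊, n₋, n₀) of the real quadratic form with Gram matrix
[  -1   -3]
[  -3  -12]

Answer: (0, 2, 0)

Derivation:
step 0: pivot -1 → sign −
step 1: pivot -3 → sign −
signature = (0, 2, 0)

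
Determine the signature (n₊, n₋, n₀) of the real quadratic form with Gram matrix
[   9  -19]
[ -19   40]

Answer: (1, 1, 0)

Derivation:
step 0: pivot 9 → sign +
step 1: pivot -1/9 → sign −
signature = (1, 1, 0)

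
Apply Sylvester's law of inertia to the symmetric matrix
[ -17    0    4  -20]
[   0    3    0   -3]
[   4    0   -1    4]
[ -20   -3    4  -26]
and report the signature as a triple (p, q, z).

step 0: pivot -17 → sign −
step 1: pivot 3 → sign +
step 2: pivot -1/17 → sign −
step 3: pivot 3 → sign +
signature = (2, 2, 0)

Answer: (2, 2, 0)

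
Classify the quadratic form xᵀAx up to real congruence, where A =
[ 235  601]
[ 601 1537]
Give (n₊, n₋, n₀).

step 0: pivot 235 → sign +
step 1: pivot -6/235 → sign −
signature = (1, 1, 0)

Answer: (1, 1, 0)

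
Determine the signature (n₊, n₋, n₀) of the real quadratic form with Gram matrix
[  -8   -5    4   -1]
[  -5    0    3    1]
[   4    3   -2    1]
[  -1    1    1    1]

step 0: pivot -8 → sign −
step 1: pivot 25/8 → sign +
step 2: pivot -2/25 → sign −
step 3: pivot 1 → sign +
signature = (2, 2, 0)

Answer: (2, 2, 0)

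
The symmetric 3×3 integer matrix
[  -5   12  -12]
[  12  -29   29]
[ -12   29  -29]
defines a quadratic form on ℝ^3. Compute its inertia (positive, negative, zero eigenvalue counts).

step 0: pivot -5 → sign −
step 1: pivot -1/5 → sign −
step 2: row/col 2 already zero → sign 0
signature = (0, 2, 1)

Answer: (0, 2, 1)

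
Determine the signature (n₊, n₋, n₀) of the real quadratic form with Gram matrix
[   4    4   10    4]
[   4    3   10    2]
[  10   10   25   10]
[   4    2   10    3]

step 0: pivot 4 → sign +
step 1: pivot -1 → sign −
step 2: pivot 3 → sign +
step 3: row/col 3 already zero → sign 0
signature = (2, 1, 1)

Answer: (2, 1, 1)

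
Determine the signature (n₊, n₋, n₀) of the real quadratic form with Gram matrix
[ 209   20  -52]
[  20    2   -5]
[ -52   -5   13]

Answer: (3, 0, 0)

Derivation:
step 0: pivot 209 → sign +
step 1: pivot 18/209 → sign +
step 2: pivot 1/18 → sign +
signature = (3, 0, 0)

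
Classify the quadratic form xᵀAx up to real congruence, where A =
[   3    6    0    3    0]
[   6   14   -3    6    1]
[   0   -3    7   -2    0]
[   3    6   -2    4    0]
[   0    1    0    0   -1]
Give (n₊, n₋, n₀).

step 0: pivot 3 → sign +
step 1: pivot 2 → sign +
step 2: pivot 5/2 → sign +
step 3: pivot -3/5 → sign −
step 4: row/col 4 already zero → sign 0
signature = (3, 1, 1)

Answer: (3, 1, 1)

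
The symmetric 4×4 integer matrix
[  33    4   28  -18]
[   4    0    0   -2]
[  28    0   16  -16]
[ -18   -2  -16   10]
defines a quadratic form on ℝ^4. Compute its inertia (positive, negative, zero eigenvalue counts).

Answer: (2, 1, 1)

Derivation:
step 0: pivot 33 → sign +
step 1: pivot -16/33 → sign −
step 2: pivot 16 → sign +
step 3: row/col 3 already zero → sign 0
signature = (2, 1, 1)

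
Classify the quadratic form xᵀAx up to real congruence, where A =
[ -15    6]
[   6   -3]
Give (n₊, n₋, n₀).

step 0: pivot -15 → sign −
step 1: pivot -3/5 → sign −
signature = (0, 2, 0)

Answer: (0, 2, 0)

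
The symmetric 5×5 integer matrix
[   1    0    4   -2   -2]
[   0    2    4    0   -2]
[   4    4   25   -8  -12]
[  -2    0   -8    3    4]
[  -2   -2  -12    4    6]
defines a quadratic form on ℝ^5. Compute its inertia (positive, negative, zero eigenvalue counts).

Answer: (3, 1, 1)

Derivation:
step 0: pivot 1 → sign +
step 1: pivot 2 → sign +
step 2: pivot 1 → sign +
step 3: pivot -1 → sign −
step 4: row/col 4 already zero → sign 0
signature = (3, 1, 1)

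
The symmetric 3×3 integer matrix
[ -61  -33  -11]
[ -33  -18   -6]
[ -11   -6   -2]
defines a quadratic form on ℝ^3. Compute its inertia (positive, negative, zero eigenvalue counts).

step 0: pivot -61 → sign −
step 1: pivot -9/61 → sign −
step 2: row/col 2 already zero → sign 0
signature = (0, 2, 1)

Answer: (0, 2, 1)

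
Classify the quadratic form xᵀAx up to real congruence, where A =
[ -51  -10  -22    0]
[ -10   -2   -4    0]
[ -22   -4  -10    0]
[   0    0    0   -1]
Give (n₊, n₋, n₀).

step 0: pivot -51 → sign −
step 1: pivot -2/51 → sign −
step 2: pivot 2 → sign +
step 3: pivot -1 → sign −
signature = (1, 3, 0)

Answer: (1, 3, 0)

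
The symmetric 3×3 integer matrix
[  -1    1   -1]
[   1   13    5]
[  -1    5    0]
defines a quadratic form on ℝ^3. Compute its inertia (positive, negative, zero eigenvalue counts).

step 0: pivot -1 → sign −
step 1: pivot 14 → sign +
step 2: pivot -1/7 → sign −
signature = (1, 2, 0)

Answer: (1, 2, 0)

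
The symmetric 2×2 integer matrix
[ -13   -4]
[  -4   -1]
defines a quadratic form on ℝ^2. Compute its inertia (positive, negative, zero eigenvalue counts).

step 0: pivot -13 → sign −
step 1: pivot 3/13 → sign +
signature = (1, 1, 0)

Answer: (1, 1, 0)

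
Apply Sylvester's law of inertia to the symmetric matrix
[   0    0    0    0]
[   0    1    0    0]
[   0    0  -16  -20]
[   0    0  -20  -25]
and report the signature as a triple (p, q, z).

Answer: (1, 1, 2)

Derivation:
step 0: pivot 1 → sign +
step 1: pivot -16 → sign −
step 2: row/col 2 already zero → sign 0
step 3: row/col 3 already zero → sign 0
signature = (1, 1, 2)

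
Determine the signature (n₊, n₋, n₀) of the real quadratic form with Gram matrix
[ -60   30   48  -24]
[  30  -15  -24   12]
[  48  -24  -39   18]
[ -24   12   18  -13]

Answer: (0, 3, 1)

Derivation:
step 0: pivot -60 → sign −
step 1: pivot -3/5 → sign −
step 2: pivot -1 → sign −
step 3: row/col 3 already zero → sign 0
signature = (0, 3, 1)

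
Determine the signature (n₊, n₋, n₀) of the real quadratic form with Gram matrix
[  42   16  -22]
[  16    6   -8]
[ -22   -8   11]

Answer: (2, 1, 0)

Derivation:
step 0: pivot 42 → sign +
step 1: pivot -2/21 → sign −
step 2: pivot 1 → sign +
signature = (2, 1, 0)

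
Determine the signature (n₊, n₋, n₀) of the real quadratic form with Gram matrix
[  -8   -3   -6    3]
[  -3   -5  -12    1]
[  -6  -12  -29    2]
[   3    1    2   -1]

step 0: pivot -8 → sign −
step 1: pivot -31/8 → sign −
step 2: pivot 1/31 → sign +
step 3: row/col 3 already zero → sign 0
signature = (1, 2, 1)

Answer: (1, 2, 1)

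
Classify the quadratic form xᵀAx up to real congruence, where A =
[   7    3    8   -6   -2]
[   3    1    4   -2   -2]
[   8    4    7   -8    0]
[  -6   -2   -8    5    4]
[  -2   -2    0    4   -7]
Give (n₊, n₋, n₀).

step 0: pivot 7 → sign +
step 1: pivot -2/7 → sign −
step 2: pivot -1 → sign −
step 3: pivot 1 → sign +
step 4: pivot -3 → sign −
signature = (2, 3, 0)

Answer: (2, 3, 0)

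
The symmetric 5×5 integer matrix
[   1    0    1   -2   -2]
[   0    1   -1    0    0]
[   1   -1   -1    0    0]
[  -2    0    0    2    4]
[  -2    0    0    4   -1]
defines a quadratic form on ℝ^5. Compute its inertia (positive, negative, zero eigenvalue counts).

Answer: (2, 3, 0)

Derivation:
step 0: pivot 1 → sign +
step 1: pivot 1 → sign +
step 2: pivot -3 → sign −
step 3: pivot -2/3 → sign −
step 4: pivot -1 → sign −
signature = (2, 3, 0)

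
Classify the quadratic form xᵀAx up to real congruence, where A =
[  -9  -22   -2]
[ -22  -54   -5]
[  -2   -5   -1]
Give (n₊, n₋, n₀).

step 0: pivot -9 → sign −
step 1: pivot -2/9 → sign −
step 2: pivot -1/2 → sign −
signature = (0, 3, 0)

Answer: (0, 3, 0)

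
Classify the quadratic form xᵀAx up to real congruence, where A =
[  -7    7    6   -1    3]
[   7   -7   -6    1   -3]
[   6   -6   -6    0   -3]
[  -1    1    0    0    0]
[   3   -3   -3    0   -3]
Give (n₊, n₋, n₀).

step 0: pivot -7 → sign −
step 1: pivot -6/7 → sign −
step 2: pivot 1 → sign +
step 3: pivot -3/2 → sign −
step 4: row/col 4 already zero → sign 0
signature = (1, 3, 1)

Answer: (1, 3, 1)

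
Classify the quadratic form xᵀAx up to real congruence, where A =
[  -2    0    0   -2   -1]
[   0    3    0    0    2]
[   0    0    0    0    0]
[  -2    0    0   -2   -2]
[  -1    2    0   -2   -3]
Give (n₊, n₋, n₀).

Answer: (2, 2, 1)

Derivation:
step 0: pivot -2 → sign −
step 1: pivot 3 → sign +
step 2: pivot -23/6 → sign −
step 3: pivot 6/23 → sign +
step 4: row/col 4 already zero → sign 0
signature = (2, 2, 1)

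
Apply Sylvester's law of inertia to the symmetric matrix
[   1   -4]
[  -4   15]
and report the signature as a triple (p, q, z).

step 0: pivot 1 → sign +
step 1: pivot -1 → sign −
signature = (1, 1, 0)

Answer: (1, 1, 0)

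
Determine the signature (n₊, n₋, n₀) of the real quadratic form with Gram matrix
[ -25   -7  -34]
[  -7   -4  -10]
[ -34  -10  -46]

step 0: pivot -25 → sign −
step 1: pivot -51/25 → sign −
step 2: pivot 6/17 → sign +
signature = (1, 2, 0)

Answer: (1, 2, 0)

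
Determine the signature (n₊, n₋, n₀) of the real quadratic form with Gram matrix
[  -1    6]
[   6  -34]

Answer: (1, 1, 0)

Derivation:
step 0: pivot -1 → sign −
step 1: pivot 2 → sign +
signature = (1, 1, 0)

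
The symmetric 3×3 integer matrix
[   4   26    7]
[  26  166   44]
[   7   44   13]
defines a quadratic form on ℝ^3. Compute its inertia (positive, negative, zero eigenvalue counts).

step 0: pivot 4 → sign +
step 1: pivot -3 → sign −
step 2: pivot 3/2 → sign +
signature = (2, 1, 0)

Answer: (2, 1, 0)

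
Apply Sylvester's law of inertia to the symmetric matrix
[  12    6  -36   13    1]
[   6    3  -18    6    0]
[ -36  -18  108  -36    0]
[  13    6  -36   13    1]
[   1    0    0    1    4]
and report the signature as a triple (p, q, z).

step 0: pivot 12 → sign +
step 1: pivot -13/12 → sign −
step 2: pivot 108/13 → sign +
step 3: pivot 3 → sign +
step 4: row/col 4 already zero → sign 0
signature = (3, 1, 1)

Answer: (3, 1, 1)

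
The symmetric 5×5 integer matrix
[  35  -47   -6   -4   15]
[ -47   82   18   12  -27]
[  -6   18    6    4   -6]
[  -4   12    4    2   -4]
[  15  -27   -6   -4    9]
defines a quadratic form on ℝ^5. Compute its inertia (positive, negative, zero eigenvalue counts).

step 0: pivot 35 → sign +
step 1: pivot 661/35 → sign +
step 2: pivot -174/661 → sign −
step 3: pivot -2/3 → sign −
step 4: pivot 6/29 → sign +
signature = (3, 2, 0)

Answer: (3, 2, 0)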